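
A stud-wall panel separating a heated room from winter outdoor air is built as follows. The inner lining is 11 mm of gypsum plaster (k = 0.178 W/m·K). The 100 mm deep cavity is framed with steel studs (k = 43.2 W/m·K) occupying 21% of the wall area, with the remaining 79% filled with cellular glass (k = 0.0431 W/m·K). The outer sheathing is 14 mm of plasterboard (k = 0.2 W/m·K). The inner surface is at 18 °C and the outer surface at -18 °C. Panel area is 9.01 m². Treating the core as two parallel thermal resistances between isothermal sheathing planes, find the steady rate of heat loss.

Sheathing layers in series; stud and cavity paths in parallel between them.
R_inner = 0.011/(0.178×9.01) = 0.006859 K/W
R_stud  = 0.1/(43.2×0.21×9.01) = 0.001223 K/W
R_cav   = 0.1/(0.0431×0.79×9.01) = 0.326 K/W
1/R_core = 1/R_stud + 1/R_cav → R_core = 0.001219 K/W
R_outer = 0.014/(0.2×9.01) = 0.007769 K/W
R_total = 0.01585 K/W
Q = ΔT/R_total = 36/0.01585

Q ≈ 2270 W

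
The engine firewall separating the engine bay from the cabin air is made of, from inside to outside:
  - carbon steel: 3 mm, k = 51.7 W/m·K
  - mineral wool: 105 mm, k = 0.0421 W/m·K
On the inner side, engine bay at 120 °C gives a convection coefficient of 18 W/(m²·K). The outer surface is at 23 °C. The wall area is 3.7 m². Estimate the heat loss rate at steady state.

Model the wall as resistances in series:
R_inner film = 1/(h_i·A) = 1/(18×3.7) = 0.01502 K/W
R_carbon steel = L/(kA) = 0.003/(51.7×3.7) = 1.568×10^-5 K/W
R_mineral wool = L/(kA) = 0.105/(0.0421×3.7) = 0.6741 K/W
R_total = 0.6891 K/W
Q = ΔT / R_total = 97 / 0.6891

Q ≈ 141 W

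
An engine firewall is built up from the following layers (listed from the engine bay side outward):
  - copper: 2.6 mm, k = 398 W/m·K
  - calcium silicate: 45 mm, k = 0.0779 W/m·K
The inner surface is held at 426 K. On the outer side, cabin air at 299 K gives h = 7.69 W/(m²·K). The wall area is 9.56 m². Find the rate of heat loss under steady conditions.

Treating each layer as a thermal resistance in series:
R_copper = L/(kA) = 0.0026/(398×9.56) = 6.833×10^-7 K/W
R_calcium silicate = L/(kA) = 0.045/(0.0779×9.56) = 0.06043 K/W
R_outer film = 1/(h_o·A) = 1/(7.69×9.56) = 0.0136 K/W
R_total = 0.07403 K/W
Q = ΔT / R_total = 127 / 0.07403

Q ≈ 1720 W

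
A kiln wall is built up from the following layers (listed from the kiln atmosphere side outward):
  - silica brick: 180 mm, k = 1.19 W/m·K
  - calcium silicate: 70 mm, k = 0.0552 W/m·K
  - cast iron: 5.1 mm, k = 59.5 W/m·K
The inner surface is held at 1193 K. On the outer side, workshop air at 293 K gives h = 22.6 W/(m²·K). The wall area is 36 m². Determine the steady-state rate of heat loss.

Q ≈ 22100 W

Thermal resistances in series:
R_silica brick = L/(kA) = 0.18/(1.19×36) = 0.004202 K/W
R_calcium silicate = L/(kA) = 0.07/(0.0552×36) = 0.03523 K/W
R_cast iron = L/(kA) = 0.0051/(59.5×36) = 2.381×10^-6 K/W
R_outer film = 1/(h_o·A) = 1/(22.6×36) = 0.001229 K/W
R_total = 0.04066 K/W
Q = ΔT / R_total = 900 / 0.04066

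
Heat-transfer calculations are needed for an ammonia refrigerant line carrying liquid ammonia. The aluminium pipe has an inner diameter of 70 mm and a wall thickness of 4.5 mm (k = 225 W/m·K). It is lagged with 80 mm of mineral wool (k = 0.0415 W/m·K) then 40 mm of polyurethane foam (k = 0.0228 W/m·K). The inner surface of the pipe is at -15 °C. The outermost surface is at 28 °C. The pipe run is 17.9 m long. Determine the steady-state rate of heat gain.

Q ≈ 123 W

Treating each annulus and film as a series resistance:
R_aluminium pipe wall = ln(39.5/35)/(2π×225×17.9) = 4.78×10^-6 K/W
R_mineral wool = ln(119.5/39.5)/(2π×0.0415×17.9) = 0.2372 K/W
R_polyurethane foam = ln(159.5/119.5)/(2π×0.0228×17.9) = 0.1126 K/W
R_total = 0.3498 K/W
Q = ΔT/R_total = 43/0.3498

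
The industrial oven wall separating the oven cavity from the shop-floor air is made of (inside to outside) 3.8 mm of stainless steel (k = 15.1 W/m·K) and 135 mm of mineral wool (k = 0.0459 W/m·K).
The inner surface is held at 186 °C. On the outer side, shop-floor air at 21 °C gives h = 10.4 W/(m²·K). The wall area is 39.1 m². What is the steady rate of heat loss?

Series thermal resistances:
R_stainless steel = L/(kA) = 0.0038/(15.1×39.1) = 6.436×10^-6 K/W
R_mineral wool = L/(kA) = 0.135/(0.0459×39.1) = 0.07522 K/W
R_outer film = 1/(h_o·A) = 1/(10.4×39.1) = 0.002459 K/W
R_total = 0.07769 K/W
Q = ΔT / R_total = 165 / 0.07769

Q ≈ 2120 W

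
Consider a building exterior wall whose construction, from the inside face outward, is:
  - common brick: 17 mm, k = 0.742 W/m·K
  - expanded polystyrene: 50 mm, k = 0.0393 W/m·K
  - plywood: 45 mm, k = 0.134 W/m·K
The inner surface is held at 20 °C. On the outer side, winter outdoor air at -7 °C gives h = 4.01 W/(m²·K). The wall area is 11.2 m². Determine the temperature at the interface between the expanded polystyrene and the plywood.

Model the wall as resistances in series:
R_common brick = L/(kA) = 0.017/(0.742×11.2) = 0.002046 K/W
R_expanded polystyrene = L/(kA) = 0.05/(0.0393×11.2) = 0.1136 K/W
R_plywood = L/(kA) = 0.045/(0.134×11.2) = 0.02998 K/W
R_outer film = 1/(h_o·A) = 1/(4.01×11.2) = 0.02227 K/W
R_total = 0.1679 K/W;  Q = ΔT/R_total = 27/0.1679 = 160.8 W
T_interface = T_inner − Q·ΣR(inner→interface) = 20 − 161×0.1156

T ≈ 1.4 °C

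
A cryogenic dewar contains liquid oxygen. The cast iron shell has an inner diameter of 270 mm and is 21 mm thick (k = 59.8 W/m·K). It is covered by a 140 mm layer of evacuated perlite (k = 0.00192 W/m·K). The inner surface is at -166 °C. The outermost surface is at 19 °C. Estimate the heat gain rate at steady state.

Radial (spherical) resistances in series:
R_cast iron shell = (1/0.135 − 1/0.156)/(4π×59.8) = 0.001327 K/W
R_evacuated perlite = (1/0.156 − 1/0.296)/(4π×0.00192) = 125.7 K/W
R_total = 125.7 K/W
Q = ΔT/R_total = 185/125.7

Q ≈ 1.47 W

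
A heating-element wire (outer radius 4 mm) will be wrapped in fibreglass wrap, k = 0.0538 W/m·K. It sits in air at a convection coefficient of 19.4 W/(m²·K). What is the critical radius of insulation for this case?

r_cr ≈ 2.77 mm

For a cylinder r_cr = k/h = 0.0538/19.4
r_cr = 2.77 mm; since the bare radius (4 mm) is above r_cr, any added insulation will reduce heat loss.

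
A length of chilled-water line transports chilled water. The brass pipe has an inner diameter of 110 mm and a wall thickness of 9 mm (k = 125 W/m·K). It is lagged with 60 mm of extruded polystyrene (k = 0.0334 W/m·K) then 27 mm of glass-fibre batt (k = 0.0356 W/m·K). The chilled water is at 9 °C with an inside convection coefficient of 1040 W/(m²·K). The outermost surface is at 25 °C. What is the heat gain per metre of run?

Per-layer cylindrical resistances, series-summed:
R_inner film = 1/(h_i·2πr₁L) = 1/(1040×2π×0.055×1) = 0.002782 K/W
R_brass pipe wall = ln(64/55)/(2π×125×1) = 1.93×10^-4 K/W
R_extruded polystyrene = ln(124/64)/(2π×0.0334×1) = 3.152 K/W
R_glass-fibre batt = ln(151/124)/(2π×0.0356×1) = 0.8807 K/W
R_total = 4.035 K/W
Q = ΔT/R_total = 16/4.035

q′ ≈ 3.96 W/m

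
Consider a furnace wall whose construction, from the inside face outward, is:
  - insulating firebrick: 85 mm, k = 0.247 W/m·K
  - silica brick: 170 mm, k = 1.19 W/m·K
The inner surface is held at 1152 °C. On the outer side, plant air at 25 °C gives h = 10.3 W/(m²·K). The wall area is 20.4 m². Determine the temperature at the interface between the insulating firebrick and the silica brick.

Model the wall as resistances in series:
R_insulating firebrick = L/(kA) = 0.085/(0.247×20.4) = 0.01687 K/W
R_silica brick = L/(kA) = 0.17/(1.19×20.4) = 0.007003 K/W
R_outer film = 1/(h_o·A) = 1/(10.3×20.4) = 0.004759 K/W
R_total = 0.02863 K/W;  Q = ΔT/R_total = 1127/0.02863 = 39360 W
T_interface = T_inner − Q·ΣR(inner→interface) = 1152 − 39400×0.01687

T ≈ 488 °C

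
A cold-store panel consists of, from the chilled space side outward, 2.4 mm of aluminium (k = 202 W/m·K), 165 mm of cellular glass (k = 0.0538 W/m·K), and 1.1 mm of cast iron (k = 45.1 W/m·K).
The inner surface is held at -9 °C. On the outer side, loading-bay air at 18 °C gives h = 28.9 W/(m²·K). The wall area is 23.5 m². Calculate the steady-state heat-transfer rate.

Series thermal resistances:
R_aluminium = L/(kA) = 0.0024/(202×23.5) = 5.056×10^-7 K/W
R_cellular glass = L/(kA) = 0.165/(0.0538×23.5) = 0.1305 K/W
R_cast iron = L/(kA) = 0.0011/(45.1×23.5) = 1.038×10^-6 K/W
R_outer film = 1/(h_o·A) = 1/(28.9×23.5) = 0.001472 K/W
R_total = 0.132 K/W
Q = ΔT / R_total = 27 / 0.132

Q ≈ 205 W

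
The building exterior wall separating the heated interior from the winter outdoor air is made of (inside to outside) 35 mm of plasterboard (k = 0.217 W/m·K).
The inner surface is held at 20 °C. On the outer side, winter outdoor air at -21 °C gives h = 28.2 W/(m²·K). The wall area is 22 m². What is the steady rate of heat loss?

Q ≈ 4580 W

Thermal resistances in series:
R_plasterboard = L/(kA) = 0.035/(0.217×22) = 0.007331 K/W
R_outer film = 1/(h_o·A) = 1/(28.2×22) = 0.001612 K/W
R_total = 0.008943 K/W
Q = ΔT / R_total = 41 / 0.008943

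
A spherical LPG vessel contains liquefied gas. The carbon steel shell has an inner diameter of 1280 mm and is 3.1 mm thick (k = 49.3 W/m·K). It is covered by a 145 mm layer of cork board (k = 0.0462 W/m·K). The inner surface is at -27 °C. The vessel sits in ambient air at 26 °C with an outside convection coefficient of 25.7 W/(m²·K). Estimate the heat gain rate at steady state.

Q ≈ 106 W

For a spherical shell R = (1/r₁ − 1/r₂)/(4πk); film R = 1/(h·4πr²). In series:
R_carbon steel shell = (1/0.64 − 1/0.6431)/(4π×49.3) = 1.216×10^-5 K/W
R_cork board = (1/0.6431 − 1/0.7881)/(4π×0.0462) = 0.4928 K/W
R_outer film = 1/(h·4πr_o²) = 1/(25.7×4π×0.7881²) = 0.004985 K/W
R_total = 0.4978 K/W
Q = ΔT/R_total = 53/0.4978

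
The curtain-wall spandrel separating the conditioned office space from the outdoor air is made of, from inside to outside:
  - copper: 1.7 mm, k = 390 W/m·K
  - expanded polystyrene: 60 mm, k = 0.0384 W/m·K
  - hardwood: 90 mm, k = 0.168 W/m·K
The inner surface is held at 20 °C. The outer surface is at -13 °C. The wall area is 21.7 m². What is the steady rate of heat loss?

Model the wall as resistances in series:
R_copper = L/(kA) = 0.0017/(390×21.7) = 2.009×10^-7 K/W
R_expanded polystyrene = L/(kA) = 0.06/(0.0384×21.7) = 0.072 K/W
R_hardwood = L/(kA) = 0.09/(0.168×21.7) = 0.02469 K/W
R_total = 0.09669 K/W
Q = ΔT / R_total = 33 / 0.09669

Q ≈ 341 W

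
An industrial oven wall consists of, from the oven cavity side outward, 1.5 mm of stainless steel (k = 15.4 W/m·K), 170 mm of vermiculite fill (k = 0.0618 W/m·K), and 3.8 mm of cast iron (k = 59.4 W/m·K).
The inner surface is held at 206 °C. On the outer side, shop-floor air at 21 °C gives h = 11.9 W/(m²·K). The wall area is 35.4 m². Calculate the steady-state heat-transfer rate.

Thermal resistances in series:
R_stainless steel = L/(kA) = 0.0015/(15.4×35.4) = 2.751×10^-6 K/W
R_vermiculite fill = L/(kA) = 0.17/(0.0618×35.4) = 0.07771 K/W
R_cast iron = L/(kA) = 0.0038/(59.4×35.4) = 1.807×10^-6 K/W
R_outer film = 1/(h_o·A) = 1/(11.9×35.4) = 0.002374 K/W
R_total = 0.08008 K/W
Q = ΔT / R_total = 185 / 0.08008

Q ≈ 2310 W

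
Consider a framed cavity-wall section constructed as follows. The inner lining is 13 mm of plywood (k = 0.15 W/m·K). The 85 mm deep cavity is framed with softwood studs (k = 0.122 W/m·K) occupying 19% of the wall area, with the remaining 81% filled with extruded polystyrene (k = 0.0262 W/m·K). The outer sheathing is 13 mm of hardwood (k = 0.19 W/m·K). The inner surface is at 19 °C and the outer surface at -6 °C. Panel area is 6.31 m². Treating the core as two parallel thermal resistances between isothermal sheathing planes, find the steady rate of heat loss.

Sheathing layers in series; stud and cavity paths in parallel between them.
R_inner = 0.013/(0.15×6.31) = 0.01373 K/W
R_stud  = 0.085/(0.122×0.19×6.31) = 0.5811 K/W
R_cav   = 0.085/(0.0262×0.81×6.31) = 0.6348 K/W
1/R_core = 1/R_stud + 1/R_cav → R_core = 0.3034 K/W
R_outer = 0.013/(0.19×6.31) = 0.01084 K/W
R_total = 0.328 K/W
Q = ΔT/R_total = 25/0.328

Q ≈ 76.2 W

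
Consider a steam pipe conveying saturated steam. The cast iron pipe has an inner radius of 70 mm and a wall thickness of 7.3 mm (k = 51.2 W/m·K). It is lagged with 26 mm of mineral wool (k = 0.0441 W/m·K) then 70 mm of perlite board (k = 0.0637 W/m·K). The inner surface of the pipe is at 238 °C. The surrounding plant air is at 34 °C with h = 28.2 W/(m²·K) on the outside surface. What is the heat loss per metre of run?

For a radial system each layer contributes R = ln(r_out/r_in)/(2πkL); films add R = 1/(hA).
R_cast iron pipe wall = ln(77.3/70)/(2π×51.2×1) = 3.084×10^-4 K/W
R_mineral wool = ln(103.3/77.3)/(2π×0.0441×1) = 1.046 K/W
R_perlite board = ln(173.3/103.3)/(2π×0.0637×1) = 1.293 K/W
R_outer film = 1/(h_o·2πr_oL) = 1/(28.2×2π×0.1733×1) = 0.03257 K/W
R_total = 2.372 K/W
Q = ΔT/R_total = 204/2.372

q′ ≈ 86 W/m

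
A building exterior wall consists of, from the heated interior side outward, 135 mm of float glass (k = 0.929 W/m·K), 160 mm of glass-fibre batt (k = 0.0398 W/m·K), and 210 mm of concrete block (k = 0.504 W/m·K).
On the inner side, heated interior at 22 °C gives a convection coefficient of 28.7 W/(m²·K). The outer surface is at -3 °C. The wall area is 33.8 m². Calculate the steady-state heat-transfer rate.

Q ≈ 183 W

Model the wall as resistances in series:
R_inner film = 1/(h_i·A) = 1/(28.7×33.8) = 0.001031 K/W
R_float glass = L/(kA) = 0.135/(0.929×33.8) = 0.004299 K/W
R_glass-fibre batt = L/(kA) = 0.16/(0.0398×33.8) = 0.1189 K/W
R_concrete block = L/(kA) = 0.21/(0.504×33.8) = 0.01233 K/W
R_total = 0.1366 K/W
Q = ΔT / R_total = 25 / 0.1366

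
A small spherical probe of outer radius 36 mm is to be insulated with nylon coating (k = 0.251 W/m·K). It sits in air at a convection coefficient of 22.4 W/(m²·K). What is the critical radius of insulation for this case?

For a sphere r_cr = 2k/h = 2×0.251/22.4
r_cr = 22.4 mm; since the bare radius (36 mm) is above r_cr, any added insulation will reduce heat loss.

r_cr ≈ 22.4 mm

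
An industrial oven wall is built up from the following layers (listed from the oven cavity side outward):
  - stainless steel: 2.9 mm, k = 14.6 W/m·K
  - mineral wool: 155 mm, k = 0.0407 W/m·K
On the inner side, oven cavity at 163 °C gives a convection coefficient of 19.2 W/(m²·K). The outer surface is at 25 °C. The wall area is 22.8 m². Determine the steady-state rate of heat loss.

Q ≈ 815 W

Treating each layer as a thermal resistance in series:
R_inner film = 1/(h_i·A) = 1/(19.2×22.8) = 0.002284 K/W
R_stainless steel = L/(kA) = 0.0029/(14.6×22.8) = 8.712×10^-6 K/W
R_mineral wool = L/(kA) = 0.155/(0.0407×22.8) = 0.167 K/W
R_total = 0.1693 K/W
Q = ΔT / R_total = 138 / 0.1693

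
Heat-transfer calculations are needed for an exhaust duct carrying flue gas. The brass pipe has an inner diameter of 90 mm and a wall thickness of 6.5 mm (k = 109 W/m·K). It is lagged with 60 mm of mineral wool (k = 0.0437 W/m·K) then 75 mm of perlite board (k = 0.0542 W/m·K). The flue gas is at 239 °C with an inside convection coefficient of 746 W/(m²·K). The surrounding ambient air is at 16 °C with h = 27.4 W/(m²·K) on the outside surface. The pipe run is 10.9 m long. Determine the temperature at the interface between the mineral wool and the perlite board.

Treating each annulus and film as a series resistance:
R_inner film = 1/(h_i·2πr₁L) = 1/(746×2π×0.045×10.9) = 4.35×10^-4 K/W
R_brass pipe wall = ln(51.5/45)/(2π×109×10.9) = 1.807×10^-5 K/W
R_mineral wool = ln(111.5/51.5)/(2π×0.0437×10.9) = 0.2581 K/W
R_perlite board = ln(186.5/111.5)/(2π×0.0542×10.9) = 0.1386 K/W
R_outer film = 1/(h_o·2πr_oL) = 1/(27.4×2π×0.1865×10.9) = 0.002857 K/W
R_total = 0.4 K/W
Q = ΔT/R_total = 223/0.4
Q = 558 W
T_interface = T_inner − Q·ΣR(inner→interface) = 239 − 558×0.2585

T ≈ 94.9 °C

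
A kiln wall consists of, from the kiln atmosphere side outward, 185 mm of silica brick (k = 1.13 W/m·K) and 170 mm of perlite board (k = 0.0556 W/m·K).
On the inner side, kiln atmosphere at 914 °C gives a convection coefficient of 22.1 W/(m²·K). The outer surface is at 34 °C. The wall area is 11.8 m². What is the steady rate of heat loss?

Q ≈ 3180 W

Model the wall as resistances in series:
R_inner film = 1/(h_i·A) = 1/(22.1×11.8) = 0.003835 K/W
R_silica brick = L/(kA) = 0.185/(1.13×11.8) = 0.01387 K/W
R_perlite board = L/(kA) = 0.17/(0.0556×11.8) = 0.2591 K/W
R_total = 0.2768 K/W
Q = ΔT / R_total = 880 / 0.2768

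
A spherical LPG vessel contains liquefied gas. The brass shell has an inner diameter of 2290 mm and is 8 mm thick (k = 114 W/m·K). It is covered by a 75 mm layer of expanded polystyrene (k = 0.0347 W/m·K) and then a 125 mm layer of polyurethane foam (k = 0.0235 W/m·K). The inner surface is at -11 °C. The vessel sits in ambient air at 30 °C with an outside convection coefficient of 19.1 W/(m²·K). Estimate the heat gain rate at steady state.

Each spherical layer contributes R = (1/r_i − 1/r_o)/(4πk):
R_brass shell = (1/1.145 − 1/1.153)/(4π×114) = 4.23×10^-6 K/W
R_expanded polystyrene = (1/1.153 − 1/1.228)/(4π×0.0347) = 0.1215 K/W
R_polyurethane foam = (1/1.228 − 1/1.353)/(4π×0.0235) = 0.2548 K/W
R_outer film = 1/(h·4πr_o²) = 1/(19.1×4π×1.353²) = 0.002276 K/W
R_total = 0.3785 K/W
Q = ΔT/R_total = 41/0.3785

Q ≈ 108 W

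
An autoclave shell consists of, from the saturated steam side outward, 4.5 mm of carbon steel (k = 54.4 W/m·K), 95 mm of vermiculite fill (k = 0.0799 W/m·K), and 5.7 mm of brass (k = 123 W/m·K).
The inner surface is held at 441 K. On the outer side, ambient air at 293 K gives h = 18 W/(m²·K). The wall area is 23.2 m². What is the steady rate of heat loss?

Q ≈ 2760 W

Thermal resistances in series:
R_carbon steel = L/(kA) = 0.0045/(54.4×23.2) = 3.566×10^-6 K/W
R_vermiculite fill = L/(kA) = 0.095/(0.0799×23.2) = 0.05125 K/W
R_brass = L/(kA) = 0.0057/(123×23.2) = 1.997×10^-6 K/W
R_outer film = 1/(h_o·A) = 1/(18×23.2) = 0.002395 K/W
R_total = 0.05365 K/W
Q = ΔT / R_total = 148 / 0.05365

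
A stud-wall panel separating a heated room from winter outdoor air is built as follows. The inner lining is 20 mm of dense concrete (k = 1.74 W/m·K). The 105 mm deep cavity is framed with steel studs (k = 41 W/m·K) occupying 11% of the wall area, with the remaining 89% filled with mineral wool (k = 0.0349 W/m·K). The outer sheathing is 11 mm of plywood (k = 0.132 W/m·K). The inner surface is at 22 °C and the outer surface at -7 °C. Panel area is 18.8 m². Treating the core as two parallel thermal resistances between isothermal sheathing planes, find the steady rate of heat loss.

Q ≈ 4620 W

Sheathing layers in series; stud and cavity paths in parallel between them.
R_inner = 0.02/(1.74×18.8) = 6.114×10^-4 K/W
R_stud  = 0.105/(41×0.11×18.8) = 0.001238 K/W
R_cav   = 0.105/(0.0349×0.89×18.8) = 0.1798 K/W
1/R_core = 1/R_stud + 1/R_cav → R_core = 0.00123 K/W
R_outer = 0.011/(0.132×18.8) = 0.004433 K/W
R_total = 0.006274 K/W
Q = ΔT/R_total = 29/0.006274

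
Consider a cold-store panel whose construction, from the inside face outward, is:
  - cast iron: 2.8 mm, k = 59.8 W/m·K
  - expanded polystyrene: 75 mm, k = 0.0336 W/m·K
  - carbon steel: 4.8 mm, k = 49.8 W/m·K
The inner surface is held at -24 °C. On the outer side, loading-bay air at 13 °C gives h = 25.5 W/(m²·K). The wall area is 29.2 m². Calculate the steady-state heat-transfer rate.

Treating each layer as a thermal resistance in series:
R_cast iron = L/(kA) = 0.0028/(59.8×29.2) = 1.604×10^-6 K/W
R_expanded polystyrene = L/(kA) = 0.075/(0.0336×29.2) = 0.07644 K/W
R_carbon steel = L/(kA) = 0.0048/(49.8×29.2) = 3.301×10^-6 K/W
R_outer film = 1/(h_o·A) = 1/(25.5×29.2) = 0.001343 K/W
R_total = 0.07779 K/W
Q = ΔT / R_total = 37 / 0.07779

Q ≈ 476 W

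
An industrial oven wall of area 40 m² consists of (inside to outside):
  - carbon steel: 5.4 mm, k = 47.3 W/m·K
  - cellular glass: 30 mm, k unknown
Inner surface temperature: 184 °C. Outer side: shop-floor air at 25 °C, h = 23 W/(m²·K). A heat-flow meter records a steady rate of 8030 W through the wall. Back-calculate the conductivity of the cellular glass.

k ≈ 0.0401 W/(m·K)

Using the resistance-network approach (series):
R_carbon steel = L/(kA) = 0.0054/(47.3×40) = 2.854×10^-6 K/W
R_outer film = 1/(h_o·A) = 1/(23×40) = 0.001087 K/W
Sum of known resistances R_other = 0.00109 K/W
Total R = ΔT/Q = 159/8030 = 0.0198 K/W
R_cellular glass = R_total − R_other = 0.01871 K/W
k = L/(R·A) = 0.03/(0.01871×40)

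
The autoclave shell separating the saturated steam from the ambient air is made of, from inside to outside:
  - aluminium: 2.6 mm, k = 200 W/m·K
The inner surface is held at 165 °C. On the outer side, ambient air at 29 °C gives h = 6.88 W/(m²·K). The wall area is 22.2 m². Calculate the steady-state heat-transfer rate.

Q ≈ 20800 W

Model the wall as resistances in series:
R_aluminium = L/(kA) = 0.0026/(200×22.2) = 5.856×10^-7 K/W
R_outer film = 1/(h_o·A) = 1/(6.88×22.2) = 0.006547 K/W
R_total = 0.006548 K/W
Q = ΔT / R_total = 136 / 0.006548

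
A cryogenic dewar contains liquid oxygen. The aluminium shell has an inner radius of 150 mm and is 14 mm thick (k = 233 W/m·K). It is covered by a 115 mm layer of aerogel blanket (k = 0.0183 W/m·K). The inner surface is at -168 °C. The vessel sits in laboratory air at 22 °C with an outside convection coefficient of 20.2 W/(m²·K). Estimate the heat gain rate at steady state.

For a spherical shell R = (1/r₁ − 1/r₂)/(4πk); film R = 1/(h·4πr²). In series:
R_aluminium shell = (1/0.15 − 1/0.164)/(4π×233) = 1.944×10^-4 K/W
R_aerogel blanket = (1/0.164 − 1/0.279)/(4π×0.0183) = 10.93 K/W
R_outer film = 1/(h·4πr_o²) = 1/(20.2×4π×0.279²) = 0.05061 K/W
R_total = 10.98 K/W
Q = ΔT/R_total = 190/10.98

Q ≈ 17.3 W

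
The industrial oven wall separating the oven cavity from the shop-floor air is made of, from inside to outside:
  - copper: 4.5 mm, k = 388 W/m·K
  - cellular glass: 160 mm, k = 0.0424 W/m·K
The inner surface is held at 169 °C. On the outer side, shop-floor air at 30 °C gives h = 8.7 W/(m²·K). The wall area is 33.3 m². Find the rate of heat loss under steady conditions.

Using the resistance-network approach (series):
R_copper = L/(kA) = 0.0045/(388×33.3) = 3.483×10^-7 K/W
R_cellular glass = L/(kA) = 0.16/(0.0424×33.3) = 0.1133 K/W
R_outer film = 1/(h_o·A) = 1/(8.7×33.3) = 0.003452 K/W
R_total = 0.1168 K/W
Q = ΔT / R_total = 139 / 0.1168

Q ≈ 1190 W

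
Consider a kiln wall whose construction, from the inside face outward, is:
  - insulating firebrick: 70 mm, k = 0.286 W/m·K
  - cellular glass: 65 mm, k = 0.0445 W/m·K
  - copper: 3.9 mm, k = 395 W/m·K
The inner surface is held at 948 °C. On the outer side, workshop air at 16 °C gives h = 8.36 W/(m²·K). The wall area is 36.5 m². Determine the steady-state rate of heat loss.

Model the wall as resistances in series:
R_insulating firebrick = L/(kA) = 0.07/(0.286×36.5) = 0.006706 K/W
R_cellular glass = L/(kA) = 0.065/(0.0445×36.5) = 0.04002 K/W
R_copper = L/(kA) = 0.0039/(395×36.5) = 2.705×10^-7 K/W
R_outer film = 1/(h_o·A) = 1/(8.36×36.5) = 0.003277 K/W
R_total = 0.05 K/W
Q = ΔT / R_total = 932 / 0.05

Q ≈ 18600 W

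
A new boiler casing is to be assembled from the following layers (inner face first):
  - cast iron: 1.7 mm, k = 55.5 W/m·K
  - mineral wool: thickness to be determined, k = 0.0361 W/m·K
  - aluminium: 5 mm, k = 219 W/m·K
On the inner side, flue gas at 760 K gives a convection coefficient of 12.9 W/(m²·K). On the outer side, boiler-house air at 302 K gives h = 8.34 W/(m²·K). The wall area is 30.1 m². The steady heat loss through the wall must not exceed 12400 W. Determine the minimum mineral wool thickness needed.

L ≈ 33 mm

Thermal resistances in series:
R_inner film = 1/(h_i·A) = 1/(12.9×30.1) = 0.002575 K/W
R_cast iron = L/(kA) = 0.0017/(55.5×30.1) = 1.018×10^-6 K/W
R_aluminium = L/(kA) = 0.005/(219×30.1) = 7.585×10^-7 K/W
R_outer film = 1/(h_o·A) = 1/(8.34×30.1) = 0.003984 K/W
Sum of the known resistances R_other = 0.006561 K/W
Required total resistance R_tot = ΔT/Q_allow = 458/12400 = 0.03694 K/W
R_mineral wool = R_tot − R_other = 0.03037 K/W
L = R·k·A = 0.03037×0.0361×30.1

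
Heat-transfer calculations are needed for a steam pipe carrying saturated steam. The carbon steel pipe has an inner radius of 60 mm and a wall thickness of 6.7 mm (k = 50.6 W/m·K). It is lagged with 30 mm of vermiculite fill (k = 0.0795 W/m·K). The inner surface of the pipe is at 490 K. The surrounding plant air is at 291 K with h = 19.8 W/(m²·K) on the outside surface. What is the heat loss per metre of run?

Per-layer cylindrical resistances, series-summed:
R_carbon steel pipe wall = ln(66.7/60)/(2π×50.6×1) = 3.33×10^-4 K/W
R_vermiculite fill = ln(96.7/66.7)/(2π×0.0795×1) = 0.7435 K/W
R_outer film = 1/(h_o·2πr_oL) = 1/(19.8×2π×0.0967×1) = 0.08312 K/W
R_total = 0.827 K/W
Q = ΔT/R_total = 199/0.827

q′ ≈ 241 W/m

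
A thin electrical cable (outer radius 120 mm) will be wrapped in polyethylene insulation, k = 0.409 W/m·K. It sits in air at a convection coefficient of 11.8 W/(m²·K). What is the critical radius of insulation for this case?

For a cylinder r_cr = k/h = 0.409/11.8
r_cr = 34.7 mm; since the bare radius (120 mm) is above r_cr, any added insulation will reduce heat loss.

r_cr ≈ 34.7 mm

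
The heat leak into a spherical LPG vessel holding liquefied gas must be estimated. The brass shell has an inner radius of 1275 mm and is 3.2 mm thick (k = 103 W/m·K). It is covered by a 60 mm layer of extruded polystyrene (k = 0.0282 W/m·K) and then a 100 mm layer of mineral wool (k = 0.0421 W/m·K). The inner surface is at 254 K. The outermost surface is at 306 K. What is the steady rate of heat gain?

Radial (spherical) resistances in series:
R_brass shell = (1/1.275 − 1/1.2782)/(4π×103) = 1.517×10^-6 K/W
R_extruded polystyrene = (1/1.2782 − 1/1.3382)/(4π×0.0282) = 0.09899 K/W
R_mineral wool = (1/1.3382 − 1/1.4382)/(4π×0.0421) = 0.09821 K/W
R_total = 0.1972 K/W
Q = ΔT/R_total = 52/0.1972

Q ≈ 264 W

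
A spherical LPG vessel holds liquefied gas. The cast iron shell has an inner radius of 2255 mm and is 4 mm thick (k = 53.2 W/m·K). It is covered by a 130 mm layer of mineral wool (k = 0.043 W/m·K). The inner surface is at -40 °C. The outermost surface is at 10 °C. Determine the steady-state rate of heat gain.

Spherical conduction: R = (1/r_in − 1/r_out)/(4πk) per layer; series-sum.
R_cast iron shell = (1/2.255 − 1/2.259)/(4π×53.2) = 1.175×10^-6 K/W
R_mineral wool = (1/2.259 − 1/2.389)/(4π×0.043) = 0.04458 K/W
R_total = 0.04458 K/W
Q = ΔT/R_total = 50/0.04458

Q ≈ 1120 W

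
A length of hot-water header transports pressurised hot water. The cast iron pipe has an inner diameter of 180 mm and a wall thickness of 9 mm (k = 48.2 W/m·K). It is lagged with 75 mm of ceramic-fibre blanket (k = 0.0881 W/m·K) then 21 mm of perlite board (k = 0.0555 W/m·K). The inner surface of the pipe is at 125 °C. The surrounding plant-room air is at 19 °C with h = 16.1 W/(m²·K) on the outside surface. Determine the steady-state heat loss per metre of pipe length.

q′ ≈ 75.9 W/m

Per-layer cylindrical resistances, series-summed:
R_cast iron pipe wall = ln(99/90)/(2π×48.2×1) = 3.147×10^-4 K/W
R_ceramic-fibre blanket = ln(174/99)/(2π×0.0881×1) = 1.019 K/W
R_perlite board = ln(195/174)/(2π×0.0555×1) = 0.3268 K/W
R_outer film = 1/(h_o·2πr_oL) = 1/(16.1×2π×0.195×1) = 0.05069 K/W
R_total = 1.397 K/W
Q = ΔT/R_total = 106/1.397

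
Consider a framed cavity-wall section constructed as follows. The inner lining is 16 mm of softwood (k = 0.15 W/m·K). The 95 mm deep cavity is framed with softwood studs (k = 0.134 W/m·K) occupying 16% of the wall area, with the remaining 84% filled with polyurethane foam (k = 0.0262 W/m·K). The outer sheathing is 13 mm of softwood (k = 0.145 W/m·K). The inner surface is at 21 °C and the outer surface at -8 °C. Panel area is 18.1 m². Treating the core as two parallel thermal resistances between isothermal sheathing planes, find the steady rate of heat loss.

Sheathing layers in series; stud and cavity paths in parallel between them.
R_inner = 0.016/(0.15×18.1) = 0.005893 K/W
R_stud  = 0.095/(0.134×0.16×18.1) = 0.2448 K/W
R_cav   = 0.095/(0.0262×0.84×18.1) = 0.2385 K/W
1/R_core = 1/R_stud + 1/R_cav → R_core = 0.1208 K/W
R_outer = 0.013/(0.145×18.1) = 0.004953 K/W
R_total = 0.1316 K/W
Q = ΔT/R_total = 29/0.1316

Q ≈ 220 W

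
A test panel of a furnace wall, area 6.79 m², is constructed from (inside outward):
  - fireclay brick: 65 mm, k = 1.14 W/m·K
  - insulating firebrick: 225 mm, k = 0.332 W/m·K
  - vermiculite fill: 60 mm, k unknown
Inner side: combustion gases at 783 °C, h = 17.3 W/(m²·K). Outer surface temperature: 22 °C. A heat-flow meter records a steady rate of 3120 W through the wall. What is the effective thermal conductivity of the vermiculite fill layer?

Using the resistance-network approach (series):
R_inner film = 1/(h_i·A) = 1/(17.3×6.79) = 0.008513 K/W
R_fireclay brick = L/(kA) = 0.065/(1.14×6.79) = 0.008397 K/W
R_insulating firebrick = L/(kA) = 0.225/(0.332×6.79) = 0.09981 K/W
Sum of known resistances R_other = 0.1167 K/W
Total R = ΔT/Q = 761/3120 = 0.2439 K/W
R_vermiculite fill = R_total − R_other = 0.1272 K/W
k = L/(R·A) = 0.06/(0.1272×6.79)

k ≈ 0.0695 W/(m·K)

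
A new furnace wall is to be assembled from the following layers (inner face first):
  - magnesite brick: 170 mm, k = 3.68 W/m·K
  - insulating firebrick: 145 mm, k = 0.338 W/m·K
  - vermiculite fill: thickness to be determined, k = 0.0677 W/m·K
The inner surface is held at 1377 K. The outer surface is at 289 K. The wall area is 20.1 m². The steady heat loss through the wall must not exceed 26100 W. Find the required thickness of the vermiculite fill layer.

Thermal resistances in series:
R_magnesite brick = L/(kA) = 0.17/(3.68×20.1) = 0.002298 K/W
R_insulating firebrick = L/(kA) = 0.145/(0.338×20.1) = 0.02134 K/W
Sum of the known resistances R_other = 0.02364 K/W
Required total resistance R_tot = ΔT/Q_allow = 1088/26100 = 0.04169 K/W
R_vermiculite fill = R_tot − R_other = 0.01804 K/W
L = R·k·A = 0.01804×0.0677×20.1

L ≈ 24.6 mm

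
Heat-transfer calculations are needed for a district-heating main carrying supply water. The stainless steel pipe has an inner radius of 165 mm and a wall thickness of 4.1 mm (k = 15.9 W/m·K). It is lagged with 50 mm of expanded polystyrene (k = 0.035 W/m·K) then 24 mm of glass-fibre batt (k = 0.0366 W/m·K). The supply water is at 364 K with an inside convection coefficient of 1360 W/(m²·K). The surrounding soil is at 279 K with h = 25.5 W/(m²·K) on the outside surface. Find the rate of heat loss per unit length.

q′ ≈ 51.3 W/m

Cylindrical conduction, so R = ln(r₂/r₁)/(2πkL) per layer, in series:
R_inner film = 1/(h_i·2πr₁L) = 1/(1360×2π×0.165×1) = 7.092×10^-4 K/W
R_stainless steel pipe wall = ln(169.1/165)/(2π×15.9×1) = 2.457×10^-4 K/W
R_expanded polystyrene = ln(219.1/169.1)/(2π×0.035×1) = 1.178 K/W
R_glass-fibre batt = ln(243.1/219.1)/(2π×0.0366×1) = 0.452 K/W
R_outer film = 1/(h_o·2πr_oL) = 1/(25.5×2π×0.2431×1) = 0.02567 K/W
R_total = 1.657 K/W
Q = ΔT/R_total = 85/1.657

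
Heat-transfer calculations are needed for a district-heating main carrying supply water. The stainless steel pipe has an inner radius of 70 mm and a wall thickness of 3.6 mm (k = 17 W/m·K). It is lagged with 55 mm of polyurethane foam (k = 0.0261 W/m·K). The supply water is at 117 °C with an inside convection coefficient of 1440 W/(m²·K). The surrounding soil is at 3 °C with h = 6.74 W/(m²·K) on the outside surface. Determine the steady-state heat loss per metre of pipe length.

q′ ≈ 31.8 W/m

Treating each annulus and film as a series resistance:
R_inner film = 1/(h_i·2πr₁L) = 1/(1440×2π×0.07×1) = 0.001579 K/W
R_stainless steel pipe wall = ln(73.6/70)/(2π×17×1) = 4.695×10^-4 K/W
R_polyurethane foam = ln(128.6/73.6)/(2π×0.0261×1) = 3.403 K/W
R_outer film = 1/(h_o·2πr_oL) = 1/(6.74×2π×0.1286×1) = 0.1836 K/W
R_total = 3.589 K/W
Q = ΔT/R_total = 114/3.589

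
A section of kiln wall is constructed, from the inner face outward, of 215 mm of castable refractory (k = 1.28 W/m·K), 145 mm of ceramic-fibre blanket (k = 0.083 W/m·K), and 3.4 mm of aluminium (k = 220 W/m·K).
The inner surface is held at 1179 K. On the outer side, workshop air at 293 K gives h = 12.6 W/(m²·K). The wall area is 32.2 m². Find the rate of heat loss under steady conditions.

Series thermal resistances:
R_castable refractory = L/(kA) = 0.215/(1.28×32.2) = 0.005216 K/W
R_ceramic-fibre blanket = L/(kA) = 0.145/(0.083×32.2) = 0.05425 K/W
R_aluminium = L/(kA) = 0.0034/(220×32.2) = 4.8×10^-7 K/W
R_outer film = 1/(h_o·A) = 1/(12.6×32.2) = 0.002465 K/W
R_total = 0.06194 K/W
Q = ΔT / R_total = 886 / 0.06194

Q ≈ 14300 W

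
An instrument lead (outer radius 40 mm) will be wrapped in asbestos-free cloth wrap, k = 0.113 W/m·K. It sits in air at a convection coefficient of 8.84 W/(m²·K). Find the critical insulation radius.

For a cylinder r_cr = k/h = 0.113/8.84
r_cr = 12.8 mm; since the bare radius (40 mm) is above r_cr, any added insulation will reduce heat loss.

r_cr ≈ 12.8 mm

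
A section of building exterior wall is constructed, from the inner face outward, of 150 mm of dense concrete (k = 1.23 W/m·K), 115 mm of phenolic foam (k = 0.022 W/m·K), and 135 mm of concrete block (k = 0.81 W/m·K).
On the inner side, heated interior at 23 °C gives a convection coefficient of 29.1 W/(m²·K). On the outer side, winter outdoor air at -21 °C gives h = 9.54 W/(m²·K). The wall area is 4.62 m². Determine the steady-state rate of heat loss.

Using the resistance-network approach (series):
R_inner film = 1/(h_i·A) = 1/(29.1×4.62) = 0.007438 K/W
R_dense concrete = L/(kA) = 0.15/(1.23×4.62) = 0.0264 K/W
R_phenolic foam = L/(kA) = 0.115/(0.022×4.62) = 1.131 K/W
R_concrete block = L/(kA) = 0.135/(0.81×4.62) = 0.03608 K/W
R_outer film = 1/(h_o·A) = 1/(9.54×4.62) = 0.02269 K/W
R_total = 1.224 K/W
Q = ΔT / R_total = 44 / 1.224

Q ≈ 35.9 W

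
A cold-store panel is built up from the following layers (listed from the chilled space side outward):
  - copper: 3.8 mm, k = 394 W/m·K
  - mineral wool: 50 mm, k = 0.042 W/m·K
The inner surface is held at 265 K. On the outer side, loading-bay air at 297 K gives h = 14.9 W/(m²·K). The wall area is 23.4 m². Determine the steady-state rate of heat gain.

Thermal resistances in series:
R_copper = L/(kA) = 0.0038/(394×23.4) = 4.122×10^-7 K/W
R_mineral wool = L/(kA) = 0.05/(0.042×23.4) = 0.05088 K/W
R_outer film = 1/(h_o·A) = 1/(14.9×23.4) = 0.002868 K/W
R_total = 0.05374 K/W
Q = ΔT / R_total = 32 / 0.05374

Q ≈ 595 W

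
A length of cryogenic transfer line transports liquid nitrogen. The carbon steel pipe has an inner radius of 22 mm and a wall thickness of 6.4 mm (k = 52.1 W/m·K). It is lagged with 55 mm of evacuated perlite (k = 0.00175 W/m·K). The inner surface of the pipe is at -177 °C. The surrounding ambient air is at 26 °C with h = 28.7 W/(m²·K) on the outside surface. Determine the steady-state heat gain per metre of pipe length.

q′ ≈ 2.07 W/m

For a radial system each layer contributes R = ln(r_out/r_in)/(2πkL); films add R = 1/(hA).
R_carbon steel pipe wall = ln(28.4/22)/(2π×52.1×1) = 7.8×10^-4 K/W
R_evacuated perlite = ln(83.4/28.4)/(2π×0.00175×1) = 97.97 K/W
R_outer film = 1/(h_o·2πr_oL) = 1/(28.7×2π×0.0834×1) = 0.06649 K/W
R_total = 98.04 K/W
Q = ΔT/R_total = 203/98.04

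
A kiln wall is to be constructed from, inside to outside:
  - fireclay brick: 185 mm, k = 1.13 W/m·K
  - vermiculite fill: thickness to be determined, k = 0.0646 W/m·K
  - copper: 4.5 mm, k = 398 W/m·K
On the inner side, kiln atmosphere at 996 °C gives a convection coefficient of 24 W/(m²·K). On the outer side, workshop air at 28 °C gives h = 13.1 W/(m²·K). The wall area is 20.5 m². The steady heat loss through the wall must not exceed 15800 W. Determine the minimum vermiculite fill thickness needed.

Model the wall as resistances in series:
R_inner film = 1/(h_i·A) = 1/(24×20.5) = 0.002033 K/W
R_fireclay brick = L/(kA) = 0.185/(1.13×20.5) = 0.007986 K/W
R_copper = L/(kA) = 0.0045/(398×20.5) = 5.515×10^-7 K/W
R_outer film = 1/(h_o·A) = 1/(13.1×20.5) = 0.003724 K/W
Sum of the known resistances R_other = 0.01374 K/W
Required total resistance R_tot = ΔT/Q_allow = 968/15800 = 0.06127 K/W
R_vermiculite fill = R_tot − R_other = 0.04752 K/W
L = R·k·A = 0.04752×0.0646×20.5

L ≈ 62.9 mm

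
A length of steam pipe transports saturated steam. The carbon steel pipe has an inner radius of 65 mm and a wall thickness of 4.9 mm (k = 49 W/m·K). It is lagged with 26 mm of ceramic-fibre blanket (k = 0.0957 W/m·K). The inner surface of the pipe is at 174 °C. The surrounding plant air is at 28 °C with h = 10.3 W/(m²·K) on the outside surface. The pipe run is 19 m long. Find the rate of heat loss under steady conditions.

Radial resistances (cylindrical: R_cond = ln(r_o/r_i)/(2πkL), R_conv = 1/(h·2πrL)):
R_carbon steel pipe wall = ln(69.9/65)/(2π×49×19) = 1.242×10^-5 K/W
R_ceramic-fibre blanket = ln(95.9/69.9)/(2π×0.0957×19) = 0.02768 K/W
R_outer film = 1/(h_o·2πr_oL) = 1/(10.3×2π×0.0959×19) = 0.00848 K/W
R_total = 0.03617 K/W
Q = ΔT/R_total = 146/0.03617

Q ≈ 4040 W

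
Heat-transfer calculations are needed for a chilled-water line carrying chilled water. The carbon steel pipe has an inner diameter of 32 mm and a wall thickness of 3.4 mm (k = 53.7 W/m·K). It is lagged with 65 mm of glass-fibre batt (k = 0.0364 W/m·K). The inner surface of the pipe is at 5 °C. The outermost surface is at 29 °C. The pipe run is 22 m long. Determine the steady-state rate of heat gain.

Q ≈ 82.1 W

Per-layer cylindrical resistances, series-summed:
R_carbon steel pipe wall = ln(19.4/16)/(2π×53.7×22) = 2.596×10^-5 K/W
R_glass-fibre batt = ln(84.4/19.4)/(2π×0.0364×22) = 0.2922 K/W
R_total = 0.2922 K/W
Q = ΔT/R_total = 24/0.2922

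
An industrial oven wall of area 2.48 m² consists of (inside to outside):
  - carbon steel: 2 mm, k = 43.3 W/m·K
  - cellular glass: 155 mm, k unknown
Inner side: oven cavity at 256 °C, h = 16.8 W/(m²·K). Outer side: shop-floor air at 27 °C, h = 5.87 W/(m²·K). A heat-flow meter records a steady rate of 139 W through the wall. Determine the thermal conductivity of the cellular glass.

Using the resistance-network approach (series):
R_inner film = 1/(h_i·A) = 1/(16.8×2.48) = 0.024 K/W
R_carbon steel = L/(kA) = 0.002/(43.3×2.48) = 1.862×10^-5 K/W
R_outer film = 1/(h_o·A) = 1/(5.87×2.48) = 0.06869 K/W
Sum of known resistances R_other = 0.09271 K/W
Total R = ΔT/Q = 229/139 = 1.647 K/W
R_cellular glass = R_total − R_other = 1.555 K/W
k = L/(R·A) = 0.155/(1.555×2.48)

k ≈ 0.0402 W/(m·K)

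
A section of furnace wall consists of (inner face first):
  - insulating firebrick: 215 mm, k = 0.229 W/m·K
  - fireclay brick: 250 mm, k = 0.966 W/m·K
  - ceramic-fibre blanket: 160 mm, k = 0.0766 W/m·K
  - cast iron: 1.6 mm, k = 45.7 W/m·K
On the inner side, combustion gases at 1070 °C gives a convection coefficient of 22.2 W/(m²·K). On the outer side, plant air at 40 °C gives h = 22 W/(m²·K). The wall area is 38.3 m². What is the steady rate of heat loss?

Q ≈ 11700 W

Using the resistance-network approach (series):
R_inner film = 1/(h_i·A) = 1/(22.2×38.3) = 0.001176 K/W
R_insulating firebrick = L/(kA) = 0.215/(0.229×38.3) = 0.02451 K/W
R_fireclay brick = L/(kA) = 0.25/(0.966×38.3) = 0.006757 K/W
R_ceramic-fibre blanket = L/(kA) = 0.16/(0.0766×38.3) = 0.05454 K/W
R_cast iron = L/(kA) = 0.0016/(45.7×38.3) = 9.141×10^-7 K/W
R_outer film = 1/(h_o·A) = 1/(22×38.3) = 0.001187 K/W
R_total = 0.08817 K/W
Q = ΔT / R_total = 1030 / 0.08817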